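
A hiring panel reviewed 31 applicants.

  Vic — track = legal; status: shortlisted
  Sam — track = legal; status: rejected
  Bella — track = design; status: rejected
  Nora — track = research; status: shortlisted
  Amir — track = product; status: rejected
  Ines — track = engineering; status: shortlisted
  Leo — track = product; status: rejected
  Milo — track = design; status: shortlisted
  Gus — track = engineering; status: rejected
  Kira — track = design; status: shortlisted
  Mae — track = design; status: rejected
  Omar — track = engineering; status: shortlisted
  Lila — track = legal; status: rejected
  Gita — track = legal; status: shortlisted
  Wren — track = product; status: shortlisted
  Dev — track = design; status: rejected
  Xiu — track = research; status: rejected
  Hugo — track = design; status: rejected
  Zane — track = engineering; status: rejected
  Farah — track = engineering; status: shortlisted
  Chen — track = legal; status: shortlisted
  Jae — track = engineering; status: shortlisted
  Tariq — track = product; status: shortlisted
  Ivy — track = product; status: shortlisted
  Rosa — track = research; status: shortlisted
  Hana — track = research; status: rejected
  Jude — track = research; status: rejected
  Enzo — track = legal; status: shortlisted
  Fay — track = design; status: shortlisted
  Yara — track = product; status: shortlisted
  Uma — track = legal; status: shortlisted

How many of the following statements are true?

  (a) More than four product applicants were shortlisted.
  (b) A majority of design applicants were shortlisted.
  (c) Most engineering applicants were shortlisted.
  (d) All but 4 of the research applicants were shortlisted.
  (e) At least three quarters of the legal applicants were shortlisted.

1

(a) product: |A| = 6, |A ∩ B| = 4; needs |A ∩ B| > 4 — false.
(b) design: |A| = 7, |A ∩ B| = 3; needs |A ∩ B| > |A ∖ B| — false.
(c) engineering: |A| = 6, |A ∩ B| = 4; needs |A ∩ B| > |A ∖ B| — true.
(d) research: |A| = 5, |A ∩ B| = 2; needs |A ∖ B| = 4 — false.
(e) legal: |A| = 7, |A ∩ B| = 5; needs |A ∩ B| / |A| ≥ 3/4 — false.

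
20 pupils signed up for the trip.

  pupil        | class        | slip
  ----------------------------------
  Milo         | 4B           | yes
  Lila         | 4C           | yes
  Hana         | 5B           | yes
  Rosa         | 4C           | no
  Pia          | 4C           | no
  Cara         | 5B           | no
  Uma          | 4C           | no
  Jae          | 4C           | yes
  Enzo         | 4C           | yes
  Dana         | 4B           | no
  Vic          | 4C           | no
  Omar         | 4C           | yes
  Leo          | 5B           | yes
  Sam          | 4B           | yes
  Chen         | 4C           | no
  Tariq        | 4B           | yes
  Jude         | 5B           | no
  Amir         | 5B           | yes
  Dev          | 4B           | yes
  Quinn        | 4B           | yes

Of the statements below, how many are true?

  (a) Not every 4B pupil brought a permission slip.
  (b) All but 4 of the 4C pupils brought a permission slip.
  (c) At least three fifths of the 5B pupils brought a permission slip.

2

(a) 4B: |A| = 6, |A ∩ B| = 5; needs A ⊄ B (|A ∖ B| ≥ 1) — true.
(b) 4C: |A| = 9, |A ∩ B| = 4; needs |A ∖ B| = 4 — false.
(c) 5B: |A| = 5, |A ∩ B| = 3; needs |A ∩ B| / |A| ≥ 3/5 — true.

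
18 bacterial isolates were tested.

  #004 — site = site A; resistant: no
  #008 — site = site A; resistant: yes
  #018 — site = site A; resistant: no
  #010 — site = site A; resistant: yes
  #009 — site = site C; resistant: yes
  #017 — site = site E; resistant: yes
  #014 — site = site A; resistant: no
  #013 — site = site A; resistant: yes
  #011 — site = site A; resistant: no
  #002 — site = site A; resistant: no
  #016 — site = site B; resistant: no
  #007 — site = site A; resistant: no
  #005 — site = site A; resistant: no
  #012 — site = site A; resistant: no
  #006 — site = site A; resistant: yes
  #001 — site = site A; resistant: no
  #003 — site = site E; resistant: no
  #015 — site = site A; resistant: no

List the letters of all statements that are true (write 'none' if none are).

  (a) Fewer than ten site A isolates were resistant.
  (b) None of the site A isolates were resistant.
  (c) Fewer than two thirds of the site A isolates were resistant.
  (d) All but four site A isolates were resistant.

|A| = 14, |A ∩ B| = 4, |A ∖ B| = 10.
(a) |A ∩ B| < 10: holds.
(b) A ∩ B = ∅ (|A ∩ B| = 0): fails.
(c) |A ∩ B| / |A| < 2/3: holds.
(d) |A ∖ B| = 4: fails.

(a), (c)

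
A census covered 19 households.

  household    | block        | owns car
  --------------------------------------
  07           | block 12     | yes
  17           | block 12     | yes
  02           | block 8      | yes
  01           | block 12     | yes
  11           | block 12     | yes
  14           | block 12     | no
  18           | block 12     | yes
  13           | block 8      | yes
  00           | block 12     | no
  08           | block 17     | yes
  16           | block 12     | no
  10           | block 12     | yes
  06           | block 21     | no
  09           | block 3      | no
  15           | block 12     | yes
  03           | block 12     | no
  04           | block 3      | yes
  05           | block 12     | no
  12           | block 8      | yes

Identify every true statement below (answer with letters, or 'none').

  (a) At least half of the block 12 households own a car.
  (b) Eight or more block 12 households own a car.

|A| = 12, |A ∩ B| = 7, |A ∖ B| = 5.
(a) |A ∩ B| ≥ |A ∖ B|: holds.
(b) |A ∩ B| ≥ 8: fails.

(a)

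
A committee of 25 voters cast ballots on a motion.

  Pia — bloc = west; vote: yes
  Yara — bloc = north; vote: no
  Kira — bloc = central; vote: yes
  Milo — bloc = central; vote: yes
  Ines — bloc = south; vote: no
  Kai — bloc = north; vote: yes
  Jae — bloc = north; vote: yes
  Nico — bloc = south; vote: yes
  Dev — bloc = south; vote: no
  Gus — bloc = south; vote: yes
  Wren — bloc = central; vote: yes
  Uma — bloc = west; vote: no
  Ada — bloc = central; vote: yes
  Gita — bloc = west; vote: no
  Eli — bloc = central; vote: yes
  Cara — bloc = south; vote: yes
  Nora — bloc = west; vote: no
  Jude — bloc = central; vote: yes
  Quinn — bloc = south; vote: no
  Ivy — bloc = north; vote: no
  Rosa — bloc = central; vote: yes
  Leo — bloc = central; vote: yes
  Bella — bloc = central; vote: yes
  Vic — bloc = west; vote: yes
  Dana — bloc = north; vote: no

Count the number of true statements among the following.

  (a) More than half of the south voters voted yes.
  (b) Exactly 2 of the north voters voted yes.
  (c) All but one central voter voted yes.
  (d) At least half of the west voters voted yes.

(a) south: |A| = 6, |A ∩ B| = 3; needs |A ∩ B| > |A ∖ B| — false.
(b) north: |A| = 5, |A ∩ B| = 2; needs |A ∩ B| = 2 — true.
(c) central: |A| = 9, |A ∩ B| = 9; needs |A ∖ B| = 1 — false.
(d) west: |A| = 5, |A ∩ B| = 2; needs |A ∩ B| ≥ |A ∖ B| — false.

1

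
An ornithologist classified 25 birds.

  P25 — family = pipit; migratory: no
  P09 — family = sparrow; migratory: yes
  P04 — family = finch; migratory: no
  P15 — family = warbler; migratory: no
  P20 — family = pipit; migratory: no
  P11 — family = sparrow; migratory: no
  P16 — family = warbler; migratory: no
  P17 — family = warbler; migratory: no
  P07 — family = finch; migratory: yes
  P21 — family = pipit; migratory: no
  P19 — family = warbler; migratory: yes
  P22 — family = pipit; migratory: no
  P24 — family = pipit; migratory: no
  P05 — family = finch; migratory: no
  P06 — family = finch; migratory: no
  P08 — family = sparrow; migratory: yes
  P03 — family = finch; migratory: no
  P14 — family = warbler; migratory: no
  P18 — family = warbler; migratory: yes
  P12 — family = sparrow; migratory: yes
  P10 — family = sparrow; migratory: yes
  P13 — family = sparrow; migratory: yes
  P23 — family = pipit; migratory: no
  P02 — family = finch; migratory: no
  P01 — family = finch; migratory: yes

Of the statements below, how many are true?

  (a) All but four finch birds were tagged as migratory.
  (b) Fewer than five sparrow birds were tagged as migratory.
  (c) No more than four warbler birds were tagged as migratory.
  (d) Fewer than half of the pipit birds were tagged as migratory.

2

(a) finch: |A| = 7, |A ∩ B| = 2; needs |A ∖ B| = 4 — false.
(b) sparrow: |A| = 6, |A ∩ B| = 5; needs |A ∩ B| < 5 — false.
(c) warbler: |A| = 6, |A ∩ B| = 2; needs |A ∩ B| ≤ 4 — true.
(d) pipit: |A| = 6, |A ∩ B| = 0; needs |A ∩ B| < |A ∖ B| — true.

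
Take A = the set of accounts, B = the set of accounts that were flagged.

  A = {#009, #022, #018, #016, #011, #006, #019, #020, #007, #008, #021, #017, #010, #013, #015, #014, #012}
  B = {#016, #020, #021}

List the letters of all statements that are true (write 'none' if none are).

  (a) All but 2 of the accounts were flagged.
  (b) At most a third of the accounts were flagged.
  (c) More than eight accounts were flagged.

|A| = 17, |A ∩ B| = 3, |A ∖ B| = 14.
(a) |A ∖ B| = 2: fails.
(b) |A ∩ B| / |A| ≤ 1/3: holds.
(c) |A ∩ B| > 8: fails.

(b)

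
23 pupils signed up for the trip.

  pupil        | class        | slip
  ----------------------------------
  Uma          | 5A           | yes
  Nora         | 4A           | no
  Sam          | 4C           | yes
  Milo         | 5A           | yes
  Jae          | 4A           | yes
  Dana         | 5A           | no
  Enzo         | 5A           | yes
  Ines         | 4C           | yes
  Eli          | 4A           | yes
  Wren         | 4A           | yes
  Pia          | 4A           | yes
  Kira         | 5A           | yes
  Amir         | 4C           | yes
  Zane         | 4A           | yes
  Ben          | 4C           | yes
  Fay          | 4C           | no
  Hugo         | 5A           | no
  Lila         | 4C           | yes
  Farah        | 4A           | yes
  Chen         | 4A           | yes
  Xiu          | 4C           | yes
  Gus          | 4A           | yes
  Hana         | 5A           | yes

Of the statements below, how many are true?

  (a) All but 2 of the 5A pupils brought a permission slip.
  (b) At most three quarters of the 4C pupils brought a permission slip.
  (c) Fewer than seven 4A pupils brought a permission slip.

(a) 5A: |A| = 7, |A ∩ B| = 5; needs |A ∖ B| = 2 — true.
(b) 4C: |A| = 7, |A ∩ B| = 6; needs |A ∩ B| / |A| ≤ 3/4 — false.
(c) 4A: |A| = 9, |A ∩ B| = 8; needs |A ∩ B| < 7 — false.

1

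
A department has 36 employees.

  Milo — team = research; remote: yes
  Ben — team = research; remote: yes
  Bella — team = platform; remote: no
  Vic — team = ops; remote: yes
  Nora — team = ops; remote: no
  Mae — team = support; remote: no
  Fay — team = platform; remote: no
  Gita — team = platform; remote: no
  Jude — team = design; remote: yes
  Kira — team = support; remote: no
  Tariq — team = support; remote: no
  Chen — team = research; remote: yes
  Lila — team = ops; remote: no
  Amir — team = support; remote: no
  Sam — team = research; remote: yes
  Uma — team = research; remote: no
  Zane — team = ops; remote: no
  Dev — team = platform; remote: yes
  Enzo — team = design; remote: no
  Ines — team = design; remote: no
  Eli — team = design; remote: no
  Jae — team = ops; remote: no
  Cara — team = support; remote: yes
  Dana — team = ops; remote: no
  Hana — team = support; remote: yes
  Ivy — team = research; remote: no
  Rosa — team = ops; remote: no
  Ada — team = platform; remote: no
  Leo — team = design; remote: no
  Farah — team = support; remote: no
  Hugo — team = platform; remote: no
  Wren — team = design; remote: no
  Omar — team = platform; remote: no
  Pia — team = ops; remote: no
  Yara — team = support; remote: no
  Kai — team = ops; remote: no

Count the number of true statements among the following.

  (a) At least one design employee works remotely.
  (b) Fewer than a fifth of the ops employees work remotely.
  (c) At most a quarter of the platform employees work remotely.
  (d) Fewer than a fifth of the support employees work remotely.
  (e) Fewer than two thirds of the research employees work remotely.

(a) design: |A| = 6, |A ∩ B| = 1; needs A ∩ B ≠ ∅ (|A ∩ B| ≥ 1) — true.
(b) ops: |A| = 9, |A ∩ B| = 1; needs |A ∩ B| / |A| < 1/5 — true.
(c) platform: |A| = 7, |A ∩ B| = 1; needs |A ∩ B| / |A| ≤ 1/4 — true.
(d) support: |A| = 8, |A ∩ B| = 2; needs |A ∩ B| / |A| < 1/5 — false.
(e) research: |A| = 6, |A ∩ B| = 4; needs |A ∩ B| / |A| < 2/3 — false.

3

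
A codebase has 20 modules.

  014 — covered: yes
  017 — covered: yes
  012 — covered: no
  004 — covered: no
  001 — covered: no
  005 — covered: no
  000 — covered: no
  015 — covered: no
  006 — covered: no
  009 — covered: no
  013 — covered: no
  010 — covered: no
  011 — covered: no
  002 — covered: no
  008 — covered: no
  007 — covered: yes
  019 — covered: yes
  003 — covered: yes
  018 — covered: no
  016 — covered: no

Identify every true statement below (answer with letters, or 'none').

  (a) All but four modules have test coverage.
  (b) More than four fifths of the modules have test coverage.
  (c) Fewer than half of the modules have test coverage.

(c)

|A| = 20, |A ∩ B| = 5, |A ∖ B| = 15.
(a) |A ∖ B| = 4: fails.
(b) |A ∩ B| / |A| > 4/5: fails.
(c) |A ∩ B| < |A ∖ B|: holds.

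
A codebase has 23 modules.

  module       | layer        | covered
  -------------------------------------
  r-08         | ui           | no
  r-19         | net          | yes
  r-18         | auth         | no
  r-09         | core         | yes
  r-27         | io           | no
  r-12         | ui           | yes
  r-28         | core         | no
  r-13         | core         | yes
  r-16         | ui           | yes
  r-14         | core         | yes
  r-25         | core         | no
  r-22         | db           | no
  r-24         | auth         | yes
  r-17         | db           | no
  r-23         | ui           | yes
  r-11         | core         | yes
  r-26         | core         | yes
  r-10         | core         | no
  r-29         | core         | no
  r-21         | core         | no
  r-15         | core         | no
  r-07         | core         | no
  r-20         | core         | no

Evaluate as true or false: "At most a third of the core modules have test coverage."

False

The determiner here denotes the relation: |A ∩ B| / |A| ≤ 1/3.
A (the restrictor) = {r-09, r-28, r-13, r-14, r-25, r-11, r-26, r-10, r-29, r-21, r-15, r-07, r-20}, |A| = 13.
A ∩ B = {r-09, r-13, r-14, r-11, r-26}, so |A ∩ B| = 5.
A ∖ B = {r-28, r-25, r-10, r-29, r-21, r-15, r-07, r-20}, so |A ∖ B| = 8.
|A ∩ B|/|A| = 5/13, so the statement is false.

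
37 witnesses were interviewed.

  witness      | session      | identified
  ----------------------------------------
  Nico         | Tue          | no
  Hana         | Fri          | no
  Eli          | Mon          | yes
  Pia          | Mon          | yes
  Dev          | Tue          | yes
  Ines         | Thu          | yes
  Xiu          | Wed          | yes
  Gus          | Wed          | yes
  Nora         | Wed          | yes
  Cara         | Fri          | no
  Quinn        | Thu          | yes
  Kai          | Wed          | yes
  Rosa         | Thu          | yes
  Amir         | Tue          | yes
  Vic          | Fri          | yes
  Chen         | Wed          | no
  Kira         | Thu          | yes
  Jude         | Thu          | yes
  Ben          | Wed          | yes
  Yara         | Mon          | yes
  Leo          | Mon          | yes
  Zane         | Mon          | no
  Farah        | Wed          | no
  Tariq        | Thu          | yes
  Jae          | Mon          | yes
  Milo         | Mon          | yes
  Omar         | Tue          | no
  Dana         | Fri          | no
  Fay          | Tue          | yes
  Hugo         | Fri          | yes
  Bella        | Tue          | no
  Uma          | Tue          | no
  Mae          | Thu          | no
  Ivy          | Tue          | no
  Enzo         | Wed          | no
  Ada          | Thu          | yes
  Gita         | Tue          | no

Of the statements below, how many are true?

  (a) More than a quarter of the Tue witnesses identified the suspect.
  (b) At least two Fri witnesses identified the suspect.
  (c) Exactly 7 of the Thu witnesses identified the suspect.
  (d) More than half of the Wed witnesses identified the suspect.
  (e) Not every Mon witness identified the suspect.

(a) Tue: |A| = 9, |A ∩ B| = 3; needs |A ∩ B| / |A| > 1/4 — true.
(b) Fri: |A| = 5, |A ∩ B| = 2; needs |A ∩ B| ≥ 2 — true.
(c) Thu: |A| = 8, |A ∩ B| = 7; needs |A ∩ B| = 7 — true.
(d) Wed: |A| = 8, |A ∩ B| = 5; needs |A ∩ B| > |A ∖ B| — true.
(e) Mon: |A| = 7, |A ∩ B| = 6; needs A ⊄ B (|A ∖ B| ≥ 1) — true.

5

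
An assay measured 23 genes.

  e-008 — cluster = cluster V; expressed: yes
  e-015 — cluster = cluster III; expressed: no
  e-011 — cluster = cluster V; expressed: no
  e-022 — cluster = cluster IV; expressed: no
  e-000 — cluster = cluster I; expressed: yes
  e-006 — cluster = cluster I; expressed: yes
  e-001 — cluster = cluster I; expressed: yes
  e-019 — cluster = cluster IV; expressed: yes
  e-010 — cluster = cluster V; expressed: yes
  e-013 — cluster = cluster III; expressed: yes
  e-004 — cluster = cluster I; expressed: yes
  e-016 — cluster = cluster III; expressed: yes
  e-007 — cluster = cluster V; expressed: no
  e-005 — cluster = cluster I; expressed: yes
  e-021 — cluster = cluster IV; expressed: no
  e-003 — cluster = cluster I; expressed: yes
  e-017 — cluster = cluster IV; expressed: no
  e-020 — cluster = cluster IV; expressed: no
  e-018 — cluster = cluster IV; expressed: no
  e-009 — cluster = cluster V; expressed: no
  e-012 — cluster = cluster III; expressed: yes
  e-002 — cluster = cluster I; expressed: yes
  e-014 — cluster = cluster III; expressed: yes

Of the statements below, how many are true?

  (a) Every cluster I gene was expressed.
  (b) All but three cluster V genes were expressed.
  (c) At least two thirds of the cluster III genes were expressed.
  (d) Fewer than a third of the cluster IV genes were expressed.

4

(a) cluster I: |A| = 7, |A ∩ B| = 7; needs A ⊆ B, i.e. every element of A is in B (|A ∖ B| = 0) — true.
(b) cluster V: |A| = 5, |A ∩ B| = 2; needs |A ∖ B| = 3 — true.
(c) cluster III: |A| = 5, |A ∩ B| = 4; needs |A ∩ B| / |A| ≥ 2/3 — true.
(d) cluster IV: |A| = 6, |A ∩ B| = 1; needs |A ∩ B| / |A| < 1/3 — true.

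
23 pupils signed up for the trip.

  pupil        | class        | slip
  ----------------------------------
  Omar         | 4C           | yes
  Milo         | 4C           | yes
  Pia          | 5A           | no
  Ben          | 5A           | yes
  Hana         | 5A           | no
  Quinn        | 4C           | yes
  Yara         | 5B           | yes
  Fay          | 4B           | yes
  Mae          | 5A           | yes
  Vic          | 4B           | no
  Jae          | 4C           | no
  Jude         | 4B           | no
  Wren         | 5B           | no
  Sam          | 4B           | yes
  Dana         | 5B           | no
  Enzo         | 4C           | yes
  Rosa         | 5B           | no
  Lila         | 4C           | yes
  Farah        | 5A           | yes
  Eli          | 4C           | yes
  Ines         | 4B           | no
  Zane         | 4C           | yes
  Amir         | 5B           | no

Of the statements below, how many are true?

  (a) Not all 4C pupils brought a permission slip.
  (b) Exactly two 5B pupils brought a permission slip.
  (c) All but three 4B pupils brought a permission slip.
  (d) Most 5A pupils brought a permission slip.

(a) 4C: |A| = 8, |A ∩ B| = 7; needs A ⊄ B (|A ∖ B| ≥ 1) — true.
(b) 5B: |A| = 5, |A ∩ B| = 1; needs |A ∩ B| = 2 — false.
(c) 4B: |A| = 5, |A ∩ B| = 2; needs |A ∖ B| = 3 — true.
(d) 5A: |A| = 5, |A ∩ B| = 3; needs |A ∩ B| > |A ∖ B| — true.

3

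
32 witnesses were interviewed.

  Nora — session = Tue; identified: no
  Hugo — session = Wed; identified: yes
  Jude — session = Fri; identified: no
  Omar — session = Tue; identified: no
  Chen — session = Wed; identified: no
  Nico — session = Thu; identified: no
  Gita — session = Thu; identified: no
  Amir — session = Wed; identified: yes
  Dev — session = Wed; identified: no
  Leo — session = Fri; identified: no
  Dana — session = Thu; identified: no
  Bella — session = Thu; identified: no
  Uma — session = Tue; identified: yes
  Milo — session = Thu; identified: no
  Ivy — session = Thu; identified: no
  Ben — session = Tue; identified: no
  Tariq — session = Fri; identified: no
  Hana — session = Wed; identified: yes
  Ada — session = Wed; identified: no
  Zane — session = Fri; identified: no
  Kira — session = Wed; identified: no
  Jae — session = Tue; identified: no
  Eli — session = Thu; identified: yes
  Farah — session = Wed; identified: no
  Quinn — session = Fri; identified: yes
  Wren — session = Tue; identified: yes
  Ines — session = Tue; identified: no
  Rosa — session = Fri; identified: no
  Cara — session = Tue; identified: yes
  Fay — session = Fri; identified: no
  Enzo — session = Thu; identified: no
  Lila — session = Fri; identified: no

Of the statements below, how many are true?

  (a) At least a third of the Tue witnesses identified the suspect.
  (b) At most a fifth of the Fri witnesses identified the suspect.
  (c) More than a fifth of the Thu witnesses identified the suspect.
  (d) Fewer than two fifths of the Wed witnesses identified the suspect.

(a) Tue: |A| = 8, |A ∩ B| = 3; needs |A ∩ B| / |A| ≥ 1/3 — true.
(b) Fri: |A| = 8, |A ∩ B| = 1; needs |A ∩ B| / |A| ≤ 1/5 — true.
(c) Thu: |A| = 8, |A ∩ B| = 1; needs |A ∩ B| / |A| > 1/5 — false.
(d) Wed: |A| = 8, |A ∩ B| = 3; needs |A ∩ B| / |A| < 2/5 — true.

3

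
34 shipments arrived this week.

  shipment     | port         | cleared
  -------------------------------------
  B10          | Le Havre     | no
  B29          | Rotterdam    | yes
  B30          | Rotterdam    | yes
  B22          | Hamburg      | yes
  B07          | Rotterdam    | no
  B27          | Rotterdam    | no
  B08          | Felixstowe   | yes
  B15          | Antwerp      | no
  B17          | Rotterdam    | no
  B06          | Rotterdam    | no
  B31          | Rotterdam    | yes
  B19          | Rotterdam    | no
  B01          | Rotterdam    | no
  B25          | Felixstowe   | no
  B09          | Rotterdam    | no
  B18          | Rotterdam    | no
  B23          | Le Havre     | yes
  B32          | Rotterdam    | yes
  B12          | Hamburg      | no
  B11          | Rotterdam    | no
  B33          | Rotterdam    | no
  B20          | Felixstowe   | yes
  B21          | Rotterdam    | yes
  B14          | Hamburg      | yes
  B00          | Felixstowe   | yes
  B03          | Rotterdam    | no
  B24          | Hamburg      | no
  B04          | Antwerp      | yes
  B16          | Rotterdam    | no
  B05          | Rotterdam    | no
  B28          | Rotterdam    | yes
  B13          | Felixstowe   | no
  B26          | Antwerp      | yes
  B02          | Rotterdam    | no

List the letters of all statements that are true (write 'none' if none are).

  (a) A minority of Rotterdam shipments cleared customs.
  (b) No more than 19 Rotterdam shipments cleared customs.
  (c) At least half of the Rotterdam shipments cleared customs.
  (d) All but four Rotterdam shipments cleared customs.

(a), (b)

|A| = 20, |A ∩ B| = 6, |A ∖ B| = 14.
(a) |A ∩ B| < |A ∖ B|: holds.
(b) |A ∩ B| ≤ 19: holds.
(c) |A ∩ B| ≥ |A ∖ B|: fails.
(d) |A ∖ B| = 4: fails.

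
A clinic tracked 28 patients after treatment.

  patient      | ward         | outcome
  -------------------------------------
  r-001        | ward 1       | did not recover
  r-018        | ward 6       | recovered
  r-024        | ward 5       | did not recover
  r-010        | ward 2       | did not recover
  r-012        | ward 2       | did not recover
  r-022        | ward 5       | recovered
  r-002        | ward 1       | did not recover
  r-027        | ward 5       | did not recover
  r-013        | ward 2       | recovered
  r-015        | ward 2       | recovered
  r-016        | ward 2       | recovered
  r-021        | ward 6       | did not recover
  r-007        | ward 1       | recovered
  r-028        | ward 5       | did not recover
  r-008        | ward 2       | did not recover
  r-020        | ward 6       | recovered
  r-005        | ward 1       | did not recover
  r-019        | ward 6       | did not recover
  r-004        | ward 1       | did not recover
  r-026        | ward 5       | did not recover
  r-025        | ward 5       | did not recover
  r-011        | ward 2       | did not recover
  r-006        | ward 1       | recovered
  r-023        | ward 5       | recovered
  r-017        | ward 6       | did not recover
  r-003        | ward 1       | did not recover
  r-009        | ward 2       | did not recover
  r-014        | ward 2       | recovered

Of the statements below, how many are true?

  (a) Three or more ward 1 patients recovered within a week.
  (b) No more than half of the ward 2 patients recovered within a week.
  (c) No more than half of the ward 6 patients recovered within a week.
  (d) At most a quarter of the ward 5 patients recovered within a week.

2

(a) ward 1: |A| = 7, |A ∩ B| = 2; needs |A ∩ B| ≥ 3 — false.
(b) ward 2: |A| = 9, |A ∩ B| = 4; needs |A ∩ B| ≤ |A ∖ B| — true.
(c) ward 6: |A| = 5, |A ∩ B| = 2; needs |A ∩ B| ≤ |A ∖ B| — true.
(d) ward 5: |A| = 7, |A ∩ B| = 2; needs |A ∩ B| / |A| ≤ 1/4 — false.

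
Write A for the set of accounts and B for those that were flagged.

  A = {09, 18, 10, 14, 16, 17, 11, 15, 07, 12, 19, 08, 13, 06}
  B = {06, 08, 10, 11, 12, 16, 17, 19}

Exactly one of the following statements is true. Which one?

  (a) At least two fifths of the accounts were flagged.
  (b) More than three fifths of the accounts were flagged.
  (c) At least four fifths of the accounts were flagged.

|A| = 14, |A ∩ B| = 8, |A ∖ B| = 6.
(a) requires |A ∩ B| / |A| ≥ 2/5: true.
(b) requires |A ∩ B| / |A| > 3/5: false.
(c) requires |A ∩ B| / |A| ≥ 4/5: false.

(a)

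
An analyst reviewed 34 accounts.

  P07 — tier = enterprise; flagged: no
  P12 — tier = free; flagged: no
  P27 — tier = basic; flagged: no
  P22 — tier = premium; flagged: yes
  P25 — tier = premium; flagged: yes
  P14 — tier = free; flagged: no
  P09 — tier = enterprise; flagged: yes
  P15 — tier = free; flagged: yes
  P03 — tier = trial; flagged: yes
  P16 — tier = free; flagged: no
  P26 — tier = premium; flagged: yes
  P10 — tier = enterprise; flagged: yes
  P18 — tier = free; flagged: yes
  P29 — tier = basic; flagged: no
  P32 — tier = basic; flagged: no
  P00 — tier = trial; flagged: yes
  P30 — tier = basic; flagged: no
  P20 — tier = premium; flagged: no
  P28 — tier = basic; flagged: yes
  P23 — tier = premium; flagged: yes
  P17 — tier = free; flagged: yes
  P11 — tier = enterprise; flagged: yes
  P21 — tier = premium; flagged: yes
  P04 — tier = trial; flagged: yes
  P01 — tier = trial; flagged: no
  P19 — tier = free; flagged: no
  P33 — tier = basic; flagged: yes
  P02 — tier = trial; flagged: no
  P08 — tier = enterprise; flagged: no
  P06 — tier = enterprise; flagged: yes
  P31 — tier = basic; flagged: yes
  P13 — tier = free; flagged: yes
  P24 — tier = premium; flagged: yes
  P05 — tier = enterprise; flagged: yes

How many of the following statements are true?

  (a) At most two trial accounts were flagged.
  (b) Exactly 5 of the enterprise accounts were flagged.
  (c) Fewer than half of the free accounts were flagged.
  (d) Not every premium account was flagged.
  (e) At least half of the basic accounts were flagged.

(a) trial: |A| = 5, |A ∩ B| = 3; needs |A ∩ B| ≤ 2 — false.
(b) enterprise: |A| = 7, |A ∩ B| = 5; needs |A ∩ B| = 5 — true.
(c) free: |A| = 8, |A ∩ B| = 4; needs |A ∩ B| < |A ∖ B| — false.
(d) premium: |A| = 7, |A ∩ B| = 6; needs A ⊄ B (|A ∖ B| ≥ 1) — true.
(e) basic: |A| = 7, |A ∩ B| = 3; needs |A ∩ B| ≥ |A ∖ B| — false.

2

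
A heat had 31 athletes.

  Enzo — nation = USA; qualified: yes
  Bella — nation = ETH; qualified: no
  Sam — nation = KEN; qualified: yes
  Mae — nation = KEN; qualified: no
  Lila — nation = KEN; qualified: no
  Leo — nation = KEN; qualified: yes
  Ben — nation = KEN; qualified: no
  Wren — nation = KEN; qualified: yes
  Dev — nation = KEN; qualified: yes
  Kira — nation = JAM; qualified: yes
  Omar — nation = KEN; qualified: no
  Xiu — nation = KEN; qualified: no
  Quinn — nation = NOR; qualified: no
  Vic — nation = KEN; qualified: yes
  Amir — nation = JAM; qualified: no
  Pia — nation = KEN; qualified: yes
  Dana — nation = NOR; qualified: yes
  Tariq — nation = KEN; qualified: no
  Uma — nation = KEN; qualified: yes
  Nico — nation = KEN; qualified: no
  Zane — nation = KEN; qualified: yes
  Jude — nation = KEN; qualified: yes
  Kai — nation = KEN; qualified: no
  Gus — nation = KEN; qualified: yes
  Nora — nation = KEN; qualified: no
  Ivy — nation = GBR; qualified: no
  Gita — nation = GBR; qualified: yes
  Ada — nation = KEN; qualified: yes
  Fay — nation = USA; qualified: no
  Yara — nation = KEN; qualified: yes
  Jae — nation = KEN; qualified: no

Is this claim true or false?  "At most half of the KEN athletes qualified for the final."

False

'At most half of the KEN athletes qualified for the final' holds iff |A ∩ B| ≤ |A ∖ B|.
|A| = 22, |A ∩ B| = 12, |A ∖ B| = 10.
12 > 10, so the statement is false.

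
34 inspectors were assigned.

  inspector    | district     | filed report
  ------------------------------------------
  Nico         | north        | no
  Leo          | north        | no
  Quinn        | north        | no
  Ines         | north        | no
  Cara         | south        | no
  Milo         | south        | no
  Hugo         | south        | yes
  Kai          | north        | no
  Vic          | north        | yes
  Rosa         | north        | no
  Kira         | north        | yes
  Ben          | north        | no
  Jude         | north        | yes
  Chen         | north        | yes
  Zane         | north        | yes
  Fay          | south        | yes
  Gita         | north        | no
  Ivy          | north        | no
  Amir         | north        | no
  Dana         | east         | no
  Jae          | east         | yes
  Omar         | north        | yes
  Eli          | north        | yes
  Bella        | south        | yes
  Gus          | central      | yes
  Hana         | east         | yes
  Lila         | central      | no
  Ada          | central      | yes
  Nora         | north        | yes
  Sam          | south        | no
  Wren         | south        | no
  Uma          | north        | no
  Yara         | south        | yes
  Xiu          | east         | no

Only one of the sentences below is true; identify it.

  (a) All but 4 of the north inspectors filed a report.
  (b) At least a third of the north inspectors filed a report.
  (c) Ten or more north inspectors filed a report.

(b)

|A| = 19, |A ∩ B| = 8, |A ∖ B| = 11.
(a) requires |A ∖ B| = 4: false.
(b) requires |A ∩ B| / |A| ≥ 1/3: true.
(c) requires |A ∩ B| ≥ 10: false.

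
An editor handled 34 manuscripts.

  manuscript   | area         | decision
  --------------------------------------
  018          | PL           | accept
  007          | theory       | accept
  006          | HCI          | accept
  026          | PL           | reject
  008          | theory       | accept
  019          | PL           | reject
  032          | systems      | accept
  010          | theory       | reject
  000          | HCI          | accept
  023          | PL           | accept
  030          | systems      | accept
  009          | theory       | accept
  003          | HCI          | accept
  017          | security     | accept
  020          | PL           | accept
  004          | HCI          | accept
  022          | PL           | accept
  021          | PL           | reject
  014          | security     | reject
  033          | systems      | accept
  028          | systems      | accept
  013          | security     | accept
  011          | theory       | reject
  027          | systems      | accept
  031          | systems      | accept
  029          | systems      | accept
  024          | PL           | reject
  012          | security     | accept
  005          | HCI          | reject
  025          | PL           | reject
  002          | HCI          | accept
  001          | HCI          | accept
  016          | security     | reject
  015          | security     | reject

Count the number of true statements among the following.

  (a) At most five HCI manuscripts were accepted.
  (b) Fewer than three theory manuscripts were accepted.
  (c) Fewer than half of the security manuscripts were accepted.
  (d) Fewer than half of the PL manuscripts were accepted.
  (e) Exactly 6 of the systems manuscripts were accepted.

(a) HCI: |A| = 7, |A ∩ B| = 6; needs |A ∩ B| ≤ 5 — false.
(b) theory: |A| = 5, |A ∩ B| = 3; needs |A ∩ B| < 3 — false.
(c) security: |A| = 6, |A ∩ B| = 3; needs |A ∩ B| < |A ∖ B| — false.
(d) PL: |A| = 9, |A ∩ B| = 4; needs |A ∩ B| < |A ∖ B| — true.
(e) systems: |A| = 7, |A ∩ B| = 7; needs |A ∩ B| = 6 — false.

1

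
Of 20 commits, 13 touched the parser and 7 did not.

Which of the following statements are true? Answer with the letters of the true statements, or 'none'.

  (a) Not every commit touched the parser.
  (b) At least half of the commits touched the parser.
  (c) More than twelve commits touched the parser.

|A| = 20, |A ∩ B| = 13, |A ∖ B| = 7.
(a) A ⊄ B (|A ∖ B| ≥ 1): holds.
(b) |A ∩ B| ≥ |A ∖ B|: holds.
(c) |A ∩ B| > 12: holds.

(a), (b), (c)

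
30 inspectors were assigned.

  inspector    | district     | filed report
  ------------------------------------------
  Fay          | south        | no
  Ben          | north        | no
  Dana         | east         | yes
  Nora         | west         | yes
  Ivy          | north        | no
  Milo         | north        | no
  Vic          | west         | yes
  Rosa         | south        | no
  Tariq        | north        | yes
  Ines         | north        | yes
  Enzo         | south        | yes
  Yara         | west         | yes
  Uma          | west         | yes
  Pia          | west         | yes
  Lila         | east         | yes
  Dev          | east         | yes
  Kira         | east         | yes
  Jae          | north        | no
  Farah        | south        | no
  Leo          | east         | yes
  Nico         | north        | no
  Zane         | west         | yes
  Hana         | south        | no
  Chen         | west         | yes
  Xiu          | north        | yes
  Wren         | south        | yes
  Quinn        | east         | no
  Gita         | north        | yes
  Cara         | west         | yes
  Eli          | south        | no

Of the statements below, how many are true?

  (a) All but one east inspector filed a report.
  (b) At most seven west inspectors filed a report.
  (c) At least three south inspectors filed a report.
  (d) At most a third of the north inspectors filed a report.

1

(a) east: |A| = 6, |A ∩ B| = 5; needs |A ∖ B| = 1 — true.
(b) west: |A| = 8, |A ∩ B| = 8; needs |A ∩ B| ≤ 7 — false.
(c) south: |A| = 7, |A ∩ B| = 2; needs |A ∩ B| ≥ 3 — false.
(d) north: |A| = 9, |A ∩ B| = 4; needs |A ∩ B| / |A| ≤ 1/3 — false.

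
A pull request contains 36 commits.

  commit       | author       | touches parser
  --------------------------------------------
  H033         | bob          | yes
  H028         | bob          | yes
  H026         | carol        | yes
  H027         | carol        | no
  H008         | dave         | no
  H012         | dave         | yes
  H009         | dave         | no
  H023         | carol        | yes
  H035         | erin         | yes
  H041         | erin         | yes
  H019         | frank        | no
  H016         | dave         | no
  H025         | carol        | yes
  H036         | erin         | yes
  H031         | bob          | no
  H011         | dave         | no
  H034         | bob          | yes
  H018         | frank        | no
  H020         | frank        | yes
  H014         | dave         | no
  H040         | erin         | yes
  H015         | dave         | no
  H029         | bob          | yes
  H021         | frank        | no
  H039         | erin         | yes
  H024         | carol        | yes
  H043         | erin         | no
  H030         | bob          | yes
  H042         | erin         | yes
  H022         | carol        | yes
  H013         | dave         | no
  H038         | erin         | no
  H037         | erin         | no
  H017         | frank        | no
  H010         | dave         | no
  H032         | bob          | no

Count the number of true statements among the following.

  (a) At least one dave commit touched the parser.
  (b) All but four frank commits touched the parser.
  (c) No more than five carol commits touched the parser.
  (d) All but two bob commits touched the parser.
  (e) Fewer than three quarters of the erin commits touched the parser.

5

(a) dave: |A| = 9, |A ∩ B| = 1; needs A ∩ B ≠ ∅ (|A ∩ B| ≥ 1) — true.
(b) frank: |A| = 5, |A ∩ B| = 1; needs |A ∖ B| = 4 — true.
(c) carol: |A| = 6, |A ∩ B| = 5; needs |A ∩ B| ≤ 5 — true.
(d) bob: |A| = 7, |A ∩ B| = 5; needs |A ∖ B| = 2 — true.
(e) erin: |A| = 9, |A ∩ B| = 6; needs |A ∩ B| / |A| < 3/4 — true.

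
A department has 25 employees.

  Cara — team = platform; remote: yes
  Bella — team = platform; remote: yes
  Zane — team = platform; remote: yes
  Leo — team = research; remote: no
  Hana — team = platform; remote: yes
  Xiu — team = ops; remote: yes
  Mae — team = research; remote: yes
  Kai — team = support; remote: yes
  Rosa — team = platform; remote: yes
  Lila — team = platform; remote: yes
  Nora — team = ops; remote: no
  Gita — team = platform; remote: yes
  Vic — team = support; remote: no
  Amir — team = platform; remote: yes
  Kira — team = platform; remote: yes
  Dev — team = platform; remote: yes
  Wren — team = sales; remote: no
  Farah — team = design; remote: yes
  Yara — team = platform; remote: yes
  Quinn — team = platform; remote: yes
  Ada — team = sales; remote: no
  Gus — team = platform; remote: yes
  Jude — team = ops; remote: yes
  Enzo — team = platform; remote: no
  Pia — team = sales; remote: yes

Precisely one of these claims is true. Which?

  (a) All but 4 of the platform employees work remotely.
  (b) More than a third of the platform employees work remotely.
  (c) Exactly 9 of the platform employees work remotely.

(b)

|A| = 14, |A ∩ B| = 13, |A ∖ B| = 1.
(a) requires |A ∖ B| = 4: false.
(b) requires |A ∩ B| / |A| > 1/3: true.
(c) requires |A ∩ B| = 9: false.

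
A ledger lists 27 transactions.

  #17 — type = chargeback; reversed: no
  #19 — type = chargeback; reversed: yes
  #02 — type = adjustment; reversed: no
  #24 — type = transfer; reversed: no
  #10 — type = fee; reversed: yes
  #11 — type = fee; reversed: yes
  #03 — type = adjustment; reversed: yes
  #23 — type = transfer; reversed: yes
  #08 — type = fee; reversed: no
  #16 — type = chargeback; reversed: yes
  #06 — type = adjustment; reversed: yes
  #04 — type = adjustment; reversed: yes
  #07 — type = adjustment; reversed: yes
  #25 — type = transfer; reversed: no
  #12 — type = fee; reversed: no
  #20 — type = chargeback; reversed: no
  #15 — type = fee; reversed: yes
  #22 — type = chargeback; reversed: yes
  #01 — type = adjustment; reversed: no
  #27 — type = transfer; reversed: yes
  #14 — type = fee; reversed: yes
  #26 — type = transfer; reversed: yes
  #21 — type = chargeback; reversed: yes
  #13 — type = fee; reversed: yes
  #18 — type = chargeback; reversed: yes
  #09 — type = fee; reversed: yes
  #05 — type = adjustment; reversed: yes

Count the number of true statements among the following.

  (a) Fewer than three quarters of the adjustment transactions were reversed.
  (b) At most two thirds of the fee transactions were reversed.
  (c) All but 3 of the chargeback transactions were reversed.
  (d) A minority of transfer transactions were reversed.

(a) adjustment: |A| = 7, |A ∩ B| = 5; needs |A ∩ B| / |A| < 3/4 — true.
(b) fee: |A| = 8, |A ∩ B| = 6; needs |A ∩ B| / |A| ≤ 2/3 — false.
(c) chargeback: |A| = 7, |A ∩ B| = 5; needs |A ∖ B| = 3 — false.
(d) transfer: |A| = 5, |A ∩ B| = 3; needs |A ∩ B| < |A ∖ B| — false.

1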